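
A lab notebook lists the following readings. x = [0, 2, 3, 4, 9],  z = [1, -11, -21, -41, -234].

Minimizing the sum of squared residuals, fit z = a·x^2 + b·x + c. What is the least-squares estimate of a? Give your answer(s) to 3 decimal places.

a = -3.099

Compute the Gram sums: Σx^2·x^2 = 6914, Σx^2·x = 828, Σx^2 = 110, Σx·x = 110, Σx = 18, Σ1 = 5.
Moment sums: Σx^2·z = -19843, Σx·z = -2355, Σz = -306.
So MᵀM·[a, b, c]ᵀ = Mᵀz: [[6914, 828, 110]; [828, 110, 18]; [110, 18, 5]]·[a, b, c]ᵀ = [-19843, -2355, -306]ᵀ.
Inverting the 3×3 Gram matrix, [a, b, c]ᵀ = [-127871/41262, 25977/13754, 3688/20631]ᵀ.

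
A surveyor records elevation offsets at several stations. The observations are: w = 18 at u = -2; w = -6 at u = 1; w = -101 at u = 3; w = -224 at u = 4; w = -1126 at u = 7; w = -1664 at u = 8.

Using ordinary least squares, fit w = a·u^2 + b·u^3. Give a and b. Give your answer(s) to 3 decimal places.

Entries of XᵀX: Σu^2·u^2 = 6851, Σu^2·u^3 = 50811, Σu^3·u^3 = 384683.
And Σu^2·w = -166097, Σu^3·w = -1255399.
Eliminating b: 384683·(row 1) − 50811·(row 2) gives 53705512·a = 384683·(-166097) − 50811·(-1255399) = -106613662, so a = -53306831/26852756.
Then b = ((-1255399) − 50811·(-53306831/26852756))/384683 = -80591941/26852756.

a = -1.985, b = -3.001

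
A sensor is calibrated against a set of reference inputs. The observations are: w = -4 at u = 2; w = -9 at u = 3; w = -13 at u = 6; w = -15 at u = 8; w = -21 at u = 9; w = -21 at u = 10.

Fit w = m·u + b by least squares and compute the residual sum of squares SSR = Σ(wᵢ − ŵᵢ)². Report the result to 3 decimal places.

Sums needed: Σu·u = 294, Σu = 38, Σ1 = 6.
For Mᵀw: Σu·w = -632, Σw = -83.
MᵀM·[m, b]ᵀ = Mᵀw becomes [[294, 38]; [38, 6]]·[m, b]ᵀ = [-632, -83]ᵀ.
det = 294·6 − 38² = 320.
m = ((-632)·6 − 38·(-83))/320 = -319/160; b = (294·(-83) − 38·(-632))/320 = -193/160.
Residuals: 191/160, -29/16, 27/160, 69/32, -37/20, 23/160; SSR = 2053/160.

SSR = 12.831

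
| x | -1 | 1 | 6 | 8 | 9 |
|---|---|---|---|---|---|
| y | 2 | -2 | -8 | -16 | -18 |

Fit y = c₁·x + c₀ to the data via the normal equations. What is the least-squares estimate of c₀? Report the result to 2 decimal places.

Sums needed: Σx·x = 183, Σx = 23, Σ1 = 5.
For Aᵀy: Σx·y = -342, Σy = -42.
AᵀA·[c₁, c₀]ᵀ = Aᵀy becomes [[183, 23]; [23, 5]]·[c₁, c₀]ᵀ = [-342, -42]ᵀ.
Eliminating c₀: 5·(row 1) − 23·(row 2) gives 386·c₁ = 5·(-342) − 23·(-42) = -744, so c₁ = -372/193.
Then c₀ = ((-42) − 23·(-372/193))/5 = 90/193.

c₀ = 0.47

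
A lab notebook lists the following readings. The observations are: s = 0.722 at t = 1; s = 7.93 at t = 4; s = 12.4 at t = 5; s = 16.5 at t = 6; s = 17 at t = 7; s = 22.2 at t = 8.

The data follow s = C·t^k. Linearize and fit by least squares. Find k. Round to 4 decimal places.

Linearized form: ln s = k·ln t + ln C. From the 6 transformed points,
Σln t = 8.8128, Σ(ln t)² = 15.8331, Σln s = 12.9993, Σln t·ln s = 23.9052.
Normal system: [[15.8331, 8.8128]; [8.8128, 6]]·[k, ln C]ᵀ = [23.9052, 12.9993]ᵀ.
Slope k = (n·Σln t·ln s − Σln t·Σln s)/(n·Σ(ln t)² − (Σln t)²) = (6·23.9052 − 8.8128·12.9993)/17.3327 = 1.66567; ln C = (Σln s − k·Σln t)/n = -0.28000.

k = 1.6657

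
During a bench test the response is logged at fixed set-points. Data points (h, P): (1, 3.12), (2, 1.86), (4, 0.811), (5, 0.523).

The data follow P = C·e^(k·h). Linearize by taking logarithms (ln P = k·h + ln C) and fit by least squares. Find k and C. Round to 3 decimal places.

Taking logs, ln P = k·h + ln C, so regress ln P on h.
AᵀA = [[46.0000, 12.0000]; [12.0000, 4]], rhs = [-1.6998, 0.9007]ᵀ  (here Σh = 12.0000, Σ(h)² = 46.0000, Σln P = 0.9007, Σh·ln P = -1.6998).
Slope k = (n·Σh·ln P − Σh·Σln P)/(n·Σ(h)² − (Σh)²) = (4·-1.6998 − 12.0000·0.9007)/40.0000 = -0.44021; ln C = (Σln P − k·Σh)/n = 1.54581, so C = exp(1.54581) = 4.69177.

k = -0.440, C = 4.692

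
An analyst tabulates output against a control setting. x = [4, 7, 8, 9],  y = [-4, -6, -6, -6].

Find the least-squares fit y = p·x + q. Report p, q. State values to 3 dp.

p = -0.429, q = -2.500

Normal-equation sums: Σx·x = 210, Σx = 28, Σ1 = 4.
Moment sums: Σx·y = -160, Σy = -22.
So MᵀM·[p, q]ᵀ = Mᵀy: [[210, 28]; [28, 4]]·[p, q]ᵀ = [-160, -22]ᵀ.
Eliminating q: 4·(row 1) − 28·(row 2) gives 56·p = 4·(-160) − 28·(-22) = -24, so p = -3/7.
Then q = ((-22) − 28·(-3/7))/4 = -5/2.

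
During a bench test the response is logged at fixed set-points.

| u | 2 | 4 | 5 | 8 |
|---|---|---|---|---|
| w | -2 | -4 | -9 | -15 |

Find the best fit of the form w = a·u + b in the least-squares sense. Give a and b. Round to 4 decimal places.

Normal-equation sums: Σu·u = 109, Σu = 19, Σ1 = 4.
Moment sums: Σu·w = -185, Σw = -30.
Eliminating b: 4·(row 1) − 19·(row 2) gives 75·a = 4·(-185) − 19·(-30) = -170, so a = -34/15.
Then b = ((-30) − 19·(-34/15))/4 = 49/15.

a = -2.2667, b = 3.2667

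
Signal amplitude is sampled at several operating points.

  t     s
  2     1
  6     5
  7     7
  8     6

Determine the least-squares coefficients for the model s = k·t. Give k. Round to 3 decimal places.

k = 0.843

With design matrix M, MᵀM = [[153]] and Mᵀs = [129]ᵀ.
Hence k = 129 / 153 ≈ 0.843137.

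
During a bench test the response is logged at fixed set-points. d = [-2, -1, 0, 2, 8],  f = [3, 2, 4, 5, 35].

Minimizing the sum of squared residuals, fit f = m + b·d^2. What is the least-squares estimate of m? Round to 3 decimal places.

m = 2.371

Sums needed: Σ1 = 5, Σd^2 = 73, Σd^2·d^2 = 4129.
Right-hand side: Σf = 49, Σd^2·f = 2274.
Δ = 5·4129 − 73² = 15316.
m = (49·4129 − 73·2274)/15316 = 36319/15316; b = (5·2274 − 73·49)/15316 = 7793/15316.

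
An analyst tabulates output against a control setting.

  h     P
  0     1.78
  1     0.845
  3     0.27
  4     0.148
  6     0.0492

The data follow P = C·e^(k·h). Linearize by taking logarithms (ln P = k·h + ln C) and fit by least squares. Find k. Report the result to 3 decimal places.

k = -0.592

Let Y = ln P. Fitting Y = k·h + ln C by least squares:
Σh = 14.0000, Σ(h)² = 62.0000, Σln P = -5.8235, Σh·ln P = -29.8098.
Equations: 62.0000·k + 14.0000·ln C = -29.8098;  14.0000·k + 5·ln C = -5.8235.
Slope k = (n·Σh·ln P − Σh·Σln P)/(n·Σ(h)² − (Σh)²) = (5·-29.8098 − 14.0000·-5.8235)/114.0000 = -0.59227; ln C = (Σln P − k·Σh)/n = 0.49366.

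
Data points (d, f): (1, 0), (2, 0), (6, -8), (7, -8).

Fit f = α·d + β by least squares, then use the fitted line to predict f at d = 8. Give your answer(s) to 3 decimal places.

f̂ = -10.154

Forming AᵀA = [[90, 16]; [16, 4]] and Aᵀf = [-104, -16]ᵀ gives AᵀA·[α, β]ᵀ = Aᵀf.
Eliminating β: 4·(row 1) − 16·(row 2) gives 104·α = 4·(-104) − 16·(-16) = -160, so α = -20/13.
Then β = ((-16) − 16·(-20/13))/4 = 28/13.
At d = 8: f̂ = (-20/13)·(8) + (28/13)·(1) = -132/13.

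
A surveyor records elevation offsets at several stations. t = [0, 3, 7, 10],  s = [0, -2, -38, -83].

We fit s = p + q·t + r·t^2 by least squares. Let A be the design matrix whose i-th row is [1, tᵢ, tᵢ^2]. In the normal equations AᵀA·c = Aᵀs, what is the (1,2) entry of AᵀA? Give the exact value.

20

Row 1 ↔ basis 1, column 2 ↔ basis t, so (AᵀA)_{1,2} = Σᵢ t = (1)·(0) + (1)·(3) + (1)·(7) + (1)·(10) = 20.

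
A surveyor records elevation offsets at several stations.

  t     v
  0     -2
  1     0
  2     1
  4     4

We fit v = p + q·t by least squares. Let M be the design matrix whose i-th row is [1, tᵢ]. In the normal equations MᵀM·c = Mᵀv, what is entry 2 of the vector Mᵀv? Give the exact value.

18

Entry 2 ↔ basis t, so (Mᵀv)_{2} = Σᵢ (t)·vᵢ = (0)·(-2) + (1)·(0) + (2)·(1) + (4)·(4) = 18.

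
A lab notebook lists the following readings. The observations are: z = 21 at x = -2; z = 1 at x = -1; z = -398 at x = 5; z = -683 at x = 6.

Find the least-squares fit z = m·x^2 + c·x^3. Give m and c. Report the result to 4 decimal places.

m = -0.7935, c = -3.0286

The normal equations are: 1938·m + 10868·c = -34453;  10868·m + 62346·c = -197447.
Determinant 1938·62346 − 10868² = 2713124.
m = ((-34453)·62346 − 10868·(-197447))/2713124 = -1076371/1356562; c = (1938·(-197447) − 10868·(-34453))/2713124 = -216239/71398.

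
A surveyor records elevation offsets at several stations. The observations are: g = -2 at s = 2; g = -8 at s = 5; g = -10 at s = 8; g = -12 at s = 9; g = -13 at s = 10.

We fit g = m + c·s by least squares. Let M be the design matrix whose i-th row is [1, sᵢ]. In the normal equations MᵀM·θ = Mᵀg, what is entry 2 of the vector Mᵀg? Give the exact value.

-362

Entry 2 ↔ basis s, so (Mᵀg)_{2} = Σᵢ (s)·gᵢ = (2)·(-2) + (5)·(-8) + (8)·(-10) + (9)·(-12) + (10)·(-13) = -362.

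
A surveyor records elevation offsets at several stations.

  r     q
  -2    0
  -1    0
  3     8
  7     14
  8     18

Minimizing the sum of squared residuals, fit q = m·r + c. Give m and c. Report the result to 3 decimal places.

Compute the Gram sums: Σr·r = 127, Σr = 15, Σ1 = 5.
Right-hand side: Σr·q = 266, Σq = 40.
Δ = 127·5 − 15² = 410.
m = (266·5 − 15·40)/410 = 73/41; c = (127·40 − 15·266)/410 = 109/41.

m = 1.780, c = 2.659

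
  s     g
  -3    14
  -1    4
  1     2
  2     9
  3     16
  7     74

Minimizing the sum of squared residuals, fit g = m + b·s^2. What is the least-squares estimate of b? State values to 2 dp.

Compute the Gram sums: Σ1 = 6, Σs^2 = 73, Σs^2·s^2 = 2581.
And Σg = 119, Σs^2·g = 3938.
So MᵀM·[m, b]ᵀ = Mᵀg: [[6, 73]; [73, 2581]]·[m, b]ᵀ = [119, 3938]ᵀ.
Δ = 6·2581 − 73² = 10157.
m = (119·2581 − 73·3938)/10157 = 19665/10157; b = (6·3938 − 73·119)/10157 = 14941/10157.

b = 1.47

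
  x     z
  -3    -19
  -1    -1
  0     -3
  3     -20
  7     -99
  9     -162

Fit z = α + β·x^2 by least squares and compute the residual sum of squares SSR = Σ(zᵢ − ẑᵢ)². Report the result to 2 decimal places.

SSR = 8.99

MᵀM·[α, β]ᵀ = Mᵀz reads: 6·α + 149·β = -304;  149·α + 9125·β = -18325.
(Σ1 = 6, Σx^2 = 149, Σx^2·x^2 = 9125, Σz = -304, Σx^2·z = -18325.)
Δ = 6·9125 − 149² = 32549.
α = ((-304)·9125 − 149·(-18325))/32549 = -43575/32549; β = (6·(-18325) − 149·(-304))/32549 = -64654/32549.
Residuals: 7030/32549, 6880/2959, -54072/32549, -25519/32549, -10730/32549, 7611/32549; SSR = 292634/32549.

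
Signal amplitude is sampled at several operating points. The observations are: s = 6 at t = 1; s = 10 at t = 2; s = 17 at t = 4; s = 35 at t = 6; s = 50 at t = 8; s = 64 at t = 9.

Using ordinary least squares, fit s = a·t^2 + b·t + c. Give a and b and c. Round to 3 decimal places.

a = 0.598, b = 1.139, c = 4.518

Sums needed: Σt^2·t^2 = 12226, Σt^2·t = 1530, Σt^2 = 202, Σt·t = 202, Σt = 30, Σ1 = 6.
And Σt^2·s = 9962, Σt·s = 1280, Σs = 182.
So MᵀM·[a, b, c]ᵀ = Mᵀs: [[12226, 1530, 202]; [1530, 202, 30]; [202, 30, 6]]·[a, b, c]ᵀ = [9962, 1280, 182]ᵀ.
Row-reducing yields a = 101/169, b = 385/338, c = 1527/338.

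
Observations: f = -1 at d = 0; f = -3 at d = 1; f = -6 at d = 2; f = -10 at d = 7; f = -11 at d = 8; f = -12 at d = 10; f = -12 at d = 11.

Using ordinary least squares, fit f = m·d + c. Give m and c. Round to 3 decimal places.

Setting ∂/∂m … = 0 gives: 339·m + 39·c = -425;  39·m + 7·c = -55.
(Σd·d = 339, Σd = 39, Σ1 = 7, Σd·f = -425, Σf = -55.)
Eliminating c: 7·(row 1) − 39·(row 2) gives 852·m = 7·(-425) − 39·(-55) = -830, so m = -415/426.
Then c = ((-55) − 39·(-415/426))/7 = -345/142.

m = -0.974, c = -2.430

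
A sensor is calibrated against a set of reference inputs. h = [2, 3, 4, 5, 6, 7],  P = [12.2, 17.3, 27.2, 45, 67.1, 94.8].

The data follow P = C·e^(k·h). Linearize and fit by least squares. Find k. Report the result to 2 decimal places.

With ln Pᵢ as the transformed response and hᵢ as the regressor:
AᵀA = [[139.0000, 27.0000]; [27.0000, 6]], rhs = [102.9007, 21.2200]ᵀ  (here Σh = 27.0000, Σ(h)² = 139.0000, Σln P = 21.2200, Σh·ln P = 102.9007).
Δ = 139.0000·6 − (27.0000)² = 105.0000; k = (102.9007·6 − 27.0000·21.2200)/105.0000 = 0.42347, ln C = (139.0000·21.2200 − 27.0000·102.9007)/105.0000 = 1.63104.

k = 0.42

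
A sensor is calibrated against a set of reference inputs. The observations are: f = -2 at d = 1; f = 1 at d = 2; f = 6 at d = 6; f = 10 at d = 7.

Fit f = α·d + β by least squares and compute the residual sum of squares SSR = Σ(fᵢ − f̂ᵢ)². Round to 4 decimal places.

SSR = 3.3654

Setting ∂/∂α … = 0 gives: 90·α + 16·β = 106;  16·α + 4·β = 15.
(Σd·d = 90, Σd = 16, Σ1 = 4, Σd·f = 106, Σf = 15.)
Determinant 90·4 − 16² = 104.
α = (106·4 − 16·15)/104 = 23/13; β = (90·15 − 16·106)/104 = -173/52.
Residuals: -23/52, 41/52, -67/52, 49/52; SSR = 175/52.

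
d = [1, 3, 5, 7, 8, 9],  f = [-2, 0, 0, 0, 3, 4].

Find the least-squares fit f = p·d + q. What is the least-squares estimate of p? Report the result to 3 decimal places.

p = 0.642

From the data, Σd·d = 229, Σd = 33, Σ1 = 6.
Moment sums: Σd·f = 58, Σf = 5.
So XᵀX·[p, q]ᵀ = Xᵀf: [[229, 33]; [33, 6]]·[p, q]ᵀ = [58, 5]ᵀ.
Eliminating q: 6·(row 1) − 33·(row 2) gives 285·p = 6·58 − 33·5 = 183, so p = 61/95.
Then q = (5 − 33·(61/95))/6 = -769/285.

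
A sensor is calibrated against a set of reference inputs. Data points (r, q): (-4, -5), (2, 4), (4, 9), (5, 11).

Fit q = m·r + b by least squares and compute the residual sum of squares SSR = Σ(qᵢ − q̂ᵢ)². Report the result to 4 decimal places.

SSR = 1.9179

Normal-equation sums: Σr·r = 61, Σr = 7, Σ1 = 4.
And Σr·q = 119, Σq = 19.
Normal equations: [[61, 7]; [7, 4]]·[m, b]ᵀ = [119, 19]ᵀ.
Eliminating b: 4·(row 1) − 7·(row 2) gives 195·m = 4·119 − 7·19 = 343, so m = 343/195.
Then b = (19 − 7·(343/195))/4 = 326/195.
Residuals: 71/195, -232/195, 19/65, 8/15; SSR = 374/195.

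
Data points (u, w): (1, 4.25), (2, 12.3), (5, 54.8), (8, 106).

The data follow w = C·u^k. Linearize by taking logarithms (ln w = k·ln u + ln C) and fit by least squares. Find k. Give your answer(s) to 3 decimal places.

k = 1.562

Taking logs, ln w = k·ln u + ln C, so regress ln w on ln u.
Σln u = 4.3820, Σ(ln u)² = 7.3948, Σln w = 12.6236, Σln u·ln w = 17.8806.
Equations: 7.3948·k + 4.3820·ln C = 17.8806;  4.3820·k + 4·ln C = 12.6236.
Solving (det = 10.3771): k = 1.56162, ln C = 1.44515.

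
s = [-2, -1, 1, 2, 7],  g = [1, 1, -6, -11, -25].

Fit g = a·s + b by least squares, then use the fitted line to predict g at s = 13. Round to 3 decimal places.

ĝ = -43.366

The normal equations are: 59·a + 7·b = -206;  7·a + 5·b = -40.
(Σs·s = 59, Σs = 7, Σ1 = 5, Σs·g = -206, Σg = -40.)
Eliminating b: 5·(row 1) − 7·(row 2) gives 246·a = 5·(-206) − 7·(-40) = -750, so a = -125/41.
Then b = ((-40) − 7·(-125/41))/5 = -153/41.
At s = 13: ĝ = (-125/41)·(13) + (-153/41)·(1) = -1778/41.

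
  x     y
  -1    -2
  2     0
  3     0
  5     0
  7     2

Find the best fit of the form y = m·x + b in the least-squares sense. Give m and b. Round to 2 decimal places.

m = 0.43, b = -1.39

With design matrix M, MᵀM = [[88, 16]; [16, 5]] and Mᵀy = [16, 0]ᵀ.
Eliminating b: 5·(row 1) − 16·(row 2) gives 184·m = 5·16 − 16·0 = 80, so m = 10/23.
Then b = (0 − 16·(10/23))/5 = -32/23.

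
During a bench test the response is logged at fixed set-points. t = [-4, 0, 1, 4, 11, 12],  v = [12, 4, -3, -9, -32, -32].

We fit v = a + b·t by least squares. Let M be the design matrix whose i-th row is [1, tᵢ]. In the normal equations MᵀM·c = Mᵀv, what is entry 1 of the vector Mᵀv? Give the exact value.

-60

Entry 1 ↔ basis 1, so (Mᵀv)_{1} = Σᵢ vᵢ = (1)·(12) + (1)·(4) + (1)·(-3) + (1)·(-9) + (1)·(-32) + (1)·(-32) = -60.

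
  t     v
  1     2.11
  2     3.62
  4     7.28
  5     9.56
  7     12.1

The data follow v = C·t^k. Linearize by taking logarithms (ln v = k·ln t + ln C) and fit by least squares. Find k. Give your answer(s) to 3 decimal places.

k = 0.925

Let Y = ln v. Fitting Y = k·ln t + ln C by least squares:
Sums: Σln t = 5.6348, Σ(ln t)² = 8.7791, Σln v = 8.7691, Σln t·ln v = 12.1287.
Normal system: [[8.7791, 5.6348]; [5.6348, 5]]·[k, ln C]ᵀ = [12.1287, 8.7691]ᵀ.
Solving (det = 12.1448): k = 0.92480, ln C = 0.71160.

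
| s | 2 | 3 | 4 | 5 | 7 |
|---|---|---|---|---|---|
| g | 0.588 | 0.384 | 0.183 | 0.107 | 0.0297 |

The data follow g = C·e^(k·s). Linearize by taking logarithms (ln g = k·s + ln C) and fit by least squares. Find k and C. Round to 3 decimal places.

Let Y = ln g. Fitting Y = k·s + ln C by least squares:
Σs = 21.0000, Σ(s)² = 103.0000, Σln g = -8.9379, Σs·ln g = -46.5174.
Normal system: [[103.0000, 21.0000]; [21.0000, 5]]·[k, ln C]ᵀ = [-46.5174, -8.9379]ᵀ.
Solving (det = 74.0000): k = -0.60662, ln C = 0.76022, so C = exp(0.76022) = 2.13875.

k = -0.607, C = 2.139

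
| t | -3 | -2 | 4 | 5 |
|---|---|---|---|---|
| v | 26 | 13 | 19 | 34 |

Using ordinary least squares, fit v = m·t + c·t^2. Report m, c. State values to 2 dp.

m = -2.85, c = 1.92

The normal equations are: 54·m + 154·c = 142;  154·m + 978·c = 1440.
(Σt·t = 54, Σt·t^2 = 154, Σt^2·t^2 = 978, Σt·v = 142, Σt^2·v = 1440.)
det = 54·978 − 154² = 29096.
m = (142·978 − 154·1440)/29096 = -20721/7274; c = (54·1440 − 154·142)/29096 = 13973/7274.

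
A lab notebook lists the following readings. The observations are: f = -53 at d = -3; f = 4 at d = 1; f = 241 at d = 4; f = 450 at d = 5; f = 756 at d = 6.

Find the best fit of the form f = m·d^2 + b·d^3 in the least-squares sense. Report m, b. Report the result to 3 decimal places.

Compute the Gram sums: Σd^2·d^2 = 2259, Σd^2·d^3 = 11683, Σd^3·d^3 = 67107.
For Aᵀf: Σd^2·f = 41849, Σd^3·f = 236405.
So AᵀA·[m, b]ᵀ = Aᵀf: [[2259, 11683]; [11683, 67107]]·[m, b]ᵀ = [41849, 236405]ᵀ.
Eliminating b: 67107·(row 1) − 11683·(row 2) gives 15102224·m = 67107·41849 − 11683·236405 = 46441228, so m = 11610307/3775556.
Then b = (236405 − 11683·(11610307/3775556))/67107 = 11279257/3775556.

m = 3.075, b = 2.987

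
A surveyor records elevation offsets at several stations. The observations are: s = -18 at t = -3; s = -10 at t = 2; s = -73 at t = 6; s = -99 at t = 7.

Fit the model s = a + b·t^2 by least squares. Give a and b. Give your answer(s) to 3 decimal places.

a = -1.088, b = -1.996

Forming AᵀA = [[4, 98]; [98, 3794]] and Aᵀs = [-200, -7681]ᵀ gives AᵀA·[a, b]ᵀ = Aᵀs.
Δ = 4·3794 − 98² = 5572.
a = ((-200)·3794 − 98·(-7681))/5572 = -433/398; b = (4·(-7681) − 98·(-200))/5572 = -2781/1393.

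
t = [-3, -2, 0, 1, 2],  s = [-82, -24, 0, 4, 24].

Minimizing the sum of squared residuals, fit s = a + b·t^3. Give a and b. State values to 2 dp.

Setting ∂/∂a … = 0 gives: 5·a + (-26)·b = -78;  (-26)·a + 858·b = 2602.
Eliminating b: 858·(row 1) − (-26)·(row 2) gives 3614·a = 858·(-78) − (-26)·2602 = 728, so a = 28/139.
Then b = (2602 − (-26)·(28/139))/858 = 5491/1807.

a = 0.20, b = 3.04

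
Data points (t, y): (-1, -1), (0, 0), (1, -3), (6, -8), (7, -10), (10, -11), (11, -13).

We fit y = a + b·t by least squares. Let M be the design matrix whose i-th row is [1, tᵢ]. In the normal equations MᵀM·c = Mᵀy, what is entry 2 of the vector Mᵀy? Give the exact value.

Entry 2 ↔ basis t, so (Mᵀy)_{2} = Σᵢ (t)·yᵢ = (-1)·(-1) + (0)·(0) + (1)·(-3) + (6)·(-8) + (7)·(-10) + (10)·(-11) + (11)·(-13) = -373.

-373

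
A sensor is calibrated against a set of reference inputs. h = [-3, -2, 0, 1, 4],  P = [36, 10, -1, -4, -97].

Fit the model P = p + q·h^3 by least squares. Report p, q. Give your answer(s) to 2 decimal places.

p = -2.37, q = -1.47

Sums needed: Σ1 = 5, Σh^3 = 30, Σh^3·h^3 = 4890.
For MᵀP: ΣP = -56, Σh^3·P = -7264.
MᵀM·[p, q]ᵀ = MᵀP becomes [[5, 30]; [30, 4890]]·[p, q]ᵀ = [-56, -7264]ᵀ.
Determinant 5·4890 − 30² = 23550.
p = ((-56)·4890 − 30·(-7264))/23550 = -1864/785; q = (5·(-7264) − 30·(-56))/23550 = -3464/2355.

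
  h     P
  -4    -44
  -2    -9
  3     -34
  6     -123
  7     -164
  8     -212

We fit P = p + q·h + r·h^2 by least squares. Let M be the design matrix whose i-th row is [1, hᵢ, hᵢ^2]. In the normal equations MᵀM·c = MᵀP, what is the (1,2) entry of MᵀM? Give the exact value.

Row 1 ↔ basis 1, column 2 ↔ basis h, so (MᵀM)_{1,2} = Σᵢ h = (1)·(-4) + (1)·(-2) + (1)·(3) + (1)·(6) + (1)·(7) + (1)·(8) = 18.

18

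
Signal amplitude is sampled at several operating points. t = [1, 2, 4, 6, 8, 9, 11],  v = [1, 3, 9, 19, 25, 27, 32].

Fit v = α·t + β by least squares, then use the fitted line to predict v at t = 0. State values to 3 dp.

AᵀA·[α, β]ᵀ = Aᵀv reads: 323·α + 41·β = 952;  41·α + 7·β = 116.
Eliminating β: 7·(row 1) − 41·(row 2) gives 580·α = 7·952 − 41·116 = 1908, so α = 477/145.
Then β = (116 − 41·(477/145))/7 = -391/145.
At t = 0: v̂ = (477/145)·(0) + (-391/145)·(1) = -391/145.

v̂ = -2.697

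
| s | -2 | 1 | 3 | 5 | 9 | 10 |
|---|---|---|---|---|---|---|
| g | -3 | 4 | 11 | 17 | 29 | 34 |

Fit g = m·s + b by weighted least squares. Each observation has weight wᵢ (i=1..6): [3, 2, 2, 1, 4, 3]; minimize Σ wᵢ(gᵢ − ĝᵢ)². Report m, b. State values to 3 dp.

m = 3.055, b = 2.199

Compute the Gram sums: Σwᵢ·s·s = 681, Σwᵢ·s = 73, Σwᵢ·1 = 15.
Moment sums: Σwᵢ·s·g = 2241, Σwᵢ·g = 256.
Normal equations: [[681, 73]; [73, 15]]·[m, b]ᵀ = [2241, 256]ᵀ.
Eliminating b: 15·(row 1) − 73·(row 2) gives 4886·m = 15·2241 − 73·256 = 14927, so m = 14927/4886.
Then b = (256 − 73·(14927/4886))/15 = 10743/4886.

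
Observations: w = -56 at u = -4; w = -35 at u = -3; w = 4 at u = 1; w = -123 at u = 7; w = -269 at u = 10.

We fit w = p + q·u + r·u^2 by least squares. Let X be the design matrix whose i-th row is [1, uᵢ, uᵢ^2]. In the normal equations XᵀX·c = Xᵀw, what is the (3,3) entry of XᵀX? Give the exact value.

12739

Row 3 ↔ basis u^2, column 3 ↔ basis u^2, so (XᵀX)_{3,3} = Σᵢ (u^2)·(u^2) = (16)·(16) + (9)·(9) + (1)·(1) + (49)·(49) + (100)·(100) = 12739.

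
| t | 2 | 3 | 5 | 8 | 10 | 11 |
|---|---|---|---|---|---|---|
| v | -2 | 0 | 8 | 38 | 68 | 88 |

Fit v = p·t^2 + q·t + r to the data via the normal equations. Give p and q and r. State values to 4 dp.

p = 1.1107, q = -4.5392, r = 3.0481

With design matrix A, AᵀA = [[29459, 3003, 323]; [3003, 323, 39]; [323, 39, 6]] and Aᵀv = [20072, 1988, 200]ᵀ.
Row-reducing yields p = 271/244, q = -153953/33916, r = 25845/8479.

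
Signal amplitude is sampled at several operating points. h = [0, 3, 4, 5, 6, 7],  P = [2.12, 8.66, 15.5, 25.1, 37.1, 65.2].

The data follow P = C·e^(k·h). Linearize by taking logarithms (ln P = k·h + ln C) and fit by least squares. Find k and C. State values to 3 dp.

k = 0.488, C = 2.106

Linearized form: ln P = k·h + ln C. From the 6 transformed points,
Σh = 25.0000, Σ(h)² = 135.0000, Σln P = 16.6649, Σh·ln P = 84.4778.
Equations: 135.0000·k + 25.0000·ln C = 84.4778;  25.0000·k + 6·ln C = 16.6649.
Solving (det = 185.0000): k = 0.48780, ln C = 0.74497, so C = exp(0.74497) = 2.10638.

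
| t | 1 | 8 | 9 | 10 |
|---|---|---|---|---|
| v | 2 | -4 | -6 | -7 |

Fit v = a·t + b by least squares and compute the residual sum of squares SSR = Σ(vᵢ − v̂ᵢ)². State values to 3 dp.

SSR = 0.730

Forming MᵀM = [[246, 28]; [28, 4]] and Mᵀv = [-154, -15]ᵀ gives MᵀM·[a, b]ᵀ = Mᵀv.
Eliminating b: 4·(row 1) − 28·(row 2) gives 200·a = 4·(-154) − 28·(-15) = -196, so a = -49/50.
Then b = ((-15) − 28·(-49/50))/4 = 311/100.
Residuals: -13/100, 73/100, -29/100, -31/100; SSR = 73/100.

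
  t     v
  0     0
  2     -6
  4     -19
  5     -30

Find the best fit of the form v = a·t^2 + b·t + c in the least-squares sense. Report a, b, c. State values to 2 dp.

Forming AᵀA = [[897, 197, 45]; [197, 45, 11]; [45, 11, 4]] and Aᵀv = [-1078, -238, -55]ᵀ gives AᵀA·[a, b, c]ᵀ = Aᵀv.
Row-reducing yields a = -839/796, b = -515/796, c = -45/398.

a = -1.05, b = -0.65, c = -0.11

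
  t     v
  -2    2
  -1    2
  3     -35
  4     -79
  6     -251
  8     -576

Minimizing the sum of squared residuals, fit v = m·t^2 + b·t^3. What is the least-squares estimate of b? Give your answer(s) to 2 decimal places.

Sums needed: Σt^2·t^2 = 5746, Σt^2·t^3 = 41778, Σt^3·t^3 = 313690.
For Aᵀv: Σt^2·v = -47469, Σt^3·v = -355147.
So AᵀA·[m, b]ᵀ = Aᵀv: [[5746, 41778]; [41778, 313690]]·[m, b]ᵀ = [-47469, -355147]ᵀ.
Δ = 5746·313690 − 41778² = 57061456.
m = ((-47469)·313690 − 41778·(-355147))/57061456 = -13304811/14265364; b = (5746·(-355147) − 41778·(-47469))/57061456 = -14378695/14265364.

b = -1.01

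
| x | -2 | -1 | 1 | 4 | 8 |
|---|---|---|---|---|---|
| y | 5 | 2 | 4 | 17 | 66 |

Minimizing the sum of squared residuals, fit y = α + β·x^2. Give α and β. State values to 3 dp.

α = 1.514, β = 1.005

AᵀA·[α, β]ᵀ = Aᵀy reads: 5·α + 86·β = 94;  86·α + 4370·β = 4522.
det = 5·4370 − 86² = 14454.
α = (94·4370 − 86·4522)/14454 = 1216/803; β = (5·4522 − 86·94)/14454 = 807/803.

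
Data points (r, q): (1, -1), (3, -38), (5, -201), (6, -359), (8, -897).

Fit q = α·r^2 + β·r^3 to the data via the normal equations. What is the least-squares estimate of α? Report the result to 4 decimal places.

α = 1.9542

With design matrix A, AᵀA = [[6099, 43913]; [43913, 325155]] and Aᵀq = [-75700, -562960]ᵀ.
Determinant 6099·325155 − 43913² = 54768776.
α = ((-75700)·325155 − 43913·(-562960))/54768776 = 26757245/13692194; β = (6099·(-562960) − 43913·(-75700))/54768776 = -27319735/13692194.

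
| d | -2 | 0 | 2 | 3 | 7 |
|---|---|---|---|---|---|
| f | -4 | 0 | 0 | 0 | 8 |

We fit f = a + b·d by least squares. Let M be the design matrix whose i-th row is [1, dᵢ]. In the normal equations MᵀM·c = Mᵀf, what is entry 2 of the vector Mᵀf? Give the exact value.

64

Entry 2 ↔ basis d, so (Mᵀf)_{2} = Σᵢ (d)·fᵢ = (-2)·(-4) + (0)·(0) + (2)·(0) + (3)·(0) + (7)·(8) = 64.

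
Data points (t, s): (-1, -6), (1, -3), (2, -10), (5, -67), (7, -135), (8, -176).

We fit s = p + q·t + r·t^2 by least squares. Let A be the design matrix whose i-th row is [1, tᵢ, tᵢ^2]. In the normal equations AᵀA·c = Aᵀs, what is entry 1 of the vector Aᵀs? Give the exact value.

-397

Entry 1 ↔ basis 1, so (Aᵀs)_{1} = Σᵢ sᵢ = (1)·(-6) + (1)·(-3) + (1)·(-10) + (1)·(-67) + (1)·(-135) + (1)·(-176) = -397.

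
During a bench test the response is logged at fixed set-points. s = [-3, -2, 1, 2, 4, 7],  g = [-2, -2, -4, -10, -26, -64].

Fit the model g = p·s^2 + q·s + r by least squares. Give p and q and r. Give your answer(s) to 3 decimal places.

Compute the Gram sums: Σs^2·s^2 = 2771, Σs^2·s = 381, Σs^2 = 83, Σs·s = 83, Σs = 9, Σ1 = 6.
For Aᵀg: Σs^2·g = -3622, Σs·g = -566, Σg = -108.
AᵀA·[p, q, r]ᵀ = Aᵀg becomes [[2771, 381, 83]; [381, 83, 9]; [83, 9, 6]]·[p, q, r]ᵀ = [-3622, -566, -108]ᵀ.
Solving the 3×3 system (Gaussian elimination) gives p = -66405/70492, q = -164689/70492, r = -25805/17623.

p = -0.942, q = -2.336, r = -1.464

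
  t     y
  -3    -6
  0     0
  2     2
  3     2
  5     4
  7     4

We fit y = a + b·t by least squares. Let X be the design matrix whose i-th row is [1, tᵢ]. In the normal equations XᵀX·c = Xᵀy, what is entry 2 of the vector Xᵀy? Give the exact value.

Entry 2 ↔ basis t, so (Xᵀy)_{2} = Σᵢ (t)·yᵢ = (-3)·(-6) + (0)·(0) + (2)·(2) + (3)·(2) + (5)·(4) + (7)·(4) = 76.

76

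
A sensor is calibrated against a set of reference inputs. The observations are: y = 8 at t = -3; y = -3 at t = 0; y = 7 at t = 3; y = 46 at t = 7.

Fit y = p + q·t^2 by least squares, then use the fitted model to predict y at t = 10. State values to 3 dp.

Setting ∂/∂p … = 0 gives: 4·p + 67·q = 58;  67·p + 2563·q = 2389.
Δ = 4·2563 − 67² = 5763.
p = (58·2563 − 67·2389)/5763 = -3803/1921; q = (4·2389 − 67·58)/5763 = 1890/1921.
At t = 10: ŷ = (-3803/1921)·(1) + (1890/1921)·(100) = 185197/1921.

ŷ = 96.407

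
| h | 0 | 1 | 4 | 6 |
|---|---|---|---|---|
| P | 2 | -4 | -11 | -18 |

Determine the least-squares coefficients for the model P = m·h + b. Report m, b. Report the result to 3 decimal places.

Normal-equation sums: Σh·h = 53, Σh = 11, Σ1 = 4.
And Σh·P = -156, ΣP = -31.
Δ = 53·4 − 11² = 91.
m = ((-156)·4 − 11·(-31))/91 = -283/91; b = (53·(-31) − 11·(-156))/91 = 73/91.

m = -3.110, b = 0.802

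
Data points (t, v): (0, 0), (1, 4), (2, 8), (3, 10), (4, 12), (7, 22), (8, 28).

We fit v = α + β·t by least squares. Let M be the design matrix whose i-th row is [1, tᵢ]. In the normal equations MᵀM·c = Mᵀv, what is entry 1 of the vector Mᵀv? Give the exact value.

84

Entry 1 ↔ basis 1, so (Mᵀv)_{1} = Σᵢ vᵢ = (1)·(0) + (1)·(4) + (1)·(8) + (1)·(10) + (1)·(12) + (1)·(22) + (1)·(28) = 84.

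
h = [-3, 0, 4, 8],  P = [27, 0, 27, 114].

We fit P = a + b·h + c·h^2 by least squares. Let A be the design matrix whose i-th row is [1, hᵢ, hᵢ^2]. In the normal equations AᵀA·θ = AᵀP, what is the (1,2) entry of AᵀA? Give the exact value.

9

Row 1 ↔ basis 1, column 2 ↔ basis h, so (AᵀA)_{1,2} = Σᵢ h = (1)·(-3) + (1)·(0) + (1)·(4) + (1)·(8) = 9.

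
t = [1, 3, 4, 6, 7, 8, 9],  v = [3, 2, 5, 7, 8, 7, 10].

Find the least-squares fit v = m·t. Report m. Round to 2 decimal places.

m = 1.07

Compute the Gram sums: Σt·t = 256.
Moment sums: Σt·v = 273.
MᵀM·[m]ᵀ = Mᵀv becomes [[256]]·[m]ᵀ = [273]ᵀ.
Hence m = 273 / 256 ≈ 1.06641.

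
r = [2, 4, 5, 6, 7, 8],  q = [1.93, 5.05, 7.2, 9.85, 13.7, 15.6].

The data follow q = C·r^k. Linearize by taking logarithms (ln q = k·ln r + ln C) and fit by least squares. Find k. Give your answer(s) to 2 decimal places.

Let Y = ln q. Fitting Y = k·ln r + ln C by least squares:
XᵀX = [[16.3136, 9.5060]; [9.5060, 6]], rhs = [20.7825, 11.9031]ᵀ  (here Σln r = 9.5060, Σ(ln r)² = 16.3136, Σln q = 11.9031, Σln r·ln q = 20.7825).
Slope k = (n·Σln r·ln q − Σln r·Σln q)/(n·Σ(ln r)² − (Σln r)²) = (6·20.7825 − 9.5060·11.9031)/7.5177 = 1.53554; ln C = (Σln q − k·Σln r)/n = -0.44895.

k = 1.54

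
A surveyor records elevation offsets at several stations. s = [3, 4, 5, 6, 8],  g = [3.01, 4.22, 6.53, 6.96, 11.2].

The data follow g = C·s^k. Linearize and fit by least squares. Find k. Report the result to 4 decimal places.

k = 1.3279

Linearized form: ln g = k·ln s + ln C. From the 5 transformed points,
Σln s = 7.9655, Σ(ln s)² = 13.2535, Σln g = 8.7743, Σln s·ln g = 14.7267.
Equations: 13.2535·k + 7.9655·ln C = 14.7267;  7.9655·k + 5·ln C = 8.7743.
Solving (det = 2.8177): k = 1.32785, ln C = -0.36056.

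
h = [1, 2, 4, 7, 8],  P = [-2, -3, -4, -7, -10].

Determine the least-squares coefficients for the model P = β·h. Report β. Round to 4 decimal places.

β = -1.1418

Setting ∂/∂β … = 0 gives: 134·β = -153.
Hence β = -153 / 134 ≈ -1.14179.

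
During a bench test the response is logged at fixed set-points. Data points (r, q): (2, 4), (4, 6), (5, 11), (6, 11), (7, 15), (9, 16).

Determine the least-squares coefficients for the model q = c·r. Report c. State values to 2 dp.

Forming AᵀA = [[211]] and Aᵀq = [402]ᵀ gives AᵀA·[c]ᵀ = Aᵀq.
c = 402/211 = 1.90521.

c = 1.91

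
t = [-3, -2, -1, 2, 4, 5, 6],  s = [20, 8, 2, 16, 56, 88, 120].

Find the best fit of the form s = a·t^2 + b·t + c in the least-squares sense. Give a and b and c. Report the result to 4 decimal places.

a = 2.9710, b = 2.2432, c = 0.4405

Compute the Gram sums: Σt^2·t^2 = 2291, Σt^2·t = 377, Σt^2 = 95, Σt·t = 95, Σt = 11, Σ1 = 7.
Right-hand side: Σt^2·s = 7694, Σt·s = 1338, Σs = 310.
So MᵀM·[a, b, c]ᵀ = Mᵀs: [[2291, 377, 95]; [377, 95, 11]; [95, 11, 7]]·[a, b, c]ᵀ = [7694, 1338, 310]ᵀ.
Solving the 3×3 system (Gaussian elimination) gives a = 135146/45489, b = 102040/45489, c = 6680/15163.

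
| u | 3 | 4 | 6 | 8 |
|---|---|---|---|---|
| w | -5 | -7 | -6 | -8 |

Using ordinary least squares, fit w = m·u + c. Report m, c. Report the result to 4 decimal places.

m = -0.4407, c = -4.1864

Normal-equation sums: Σu·u = 125, Σu = 21, Σ1 = 4.
For Aᵀw: Σu·w = -143, Σw = -26.
AᵀA·[m, c]ᵀ = Aᵀw becomes [[125, 21]; [21, 4]]·[m, c]ᵀ = [-143, -26]ᵀ.
Determinant 125·4 − 21² = 59.
m = ((-143)·4 − 21·(-26))/59 = -26/59; c = (125·(-26) − 21·(-143))/59 = -247/59.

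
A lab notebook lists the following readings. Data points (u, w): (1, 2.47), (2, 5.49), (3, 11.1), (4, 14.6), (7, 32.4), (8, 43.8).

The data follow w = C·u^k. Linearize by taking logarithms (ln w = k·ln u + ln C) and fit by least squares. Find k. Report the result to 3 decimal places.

With ln wᵢ as the transformed response and ln uᵢ as the regressor:
XᵀX = [[11.7199, 7.2034]; [7.2034, 6]], rhs = [22.1691, 14.9529]ᵀ  (here Σln u = 7.2034, Σ(ln u)² = 11.7199, Σln w = 14.9529, Σln u·ln w = 22.1691).
Slope k = (n·Σln u·ln w − Σln u·Σln w)/(n·Σ(ln u)² − (Σln u)²) = (6·22.1691 − 7.2034·14.9529)/18.4301 = 1.37290; ln C = (Σln w − k·Σln u)/n = 0.84390.

k = 1.373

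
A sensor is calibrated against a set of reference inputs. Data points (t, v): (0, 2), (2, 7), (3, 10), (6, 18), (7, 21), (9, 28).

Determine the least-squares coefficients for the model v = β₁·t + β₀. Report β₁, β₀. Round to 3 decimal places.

Forming AᵀA = [[179, 27]; [27, 6]] and Aᵀv = [551, 86]ᵀ gives AᵀA·[β₁, β₀]ᵀ = Aᵀv.
Eliminating β₀: 6·(row 1) − 27·(row 2) gives 345·β₁ = 6·551 − 27·86 = 984, so β₁ = 328/115.
Then β₀ = (86 − 27·(328/115))/6 = 517/345.

β₁ = 2.852, β₀ = 1.499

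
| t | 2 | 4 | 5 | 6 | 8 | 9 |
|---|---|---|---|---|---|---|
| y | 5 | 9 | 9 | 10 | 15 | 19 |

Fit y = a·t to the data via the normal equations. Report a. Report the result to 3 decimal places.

a = 1.956

Compute the Gram sums: Σt·t = 226.
Moment sums: Σt·y = 442.
MᵀM·[a]ᵀ = Mᵀy becomes [[226]]·[a]ᵀ = [442]ᵀ.
Hence a = 442 / 226 ≈ 1.95575.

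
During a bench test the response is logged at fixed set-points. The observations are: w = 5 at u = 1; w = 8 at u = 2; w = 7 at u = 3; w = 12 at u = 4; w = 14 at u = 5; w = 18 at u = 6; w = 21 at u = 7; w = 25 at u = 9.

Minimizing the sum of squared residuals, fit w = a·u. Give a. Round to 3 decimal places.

The normal equations are: 221·a = 640.
a = 640/221 = 2.89593.

a = 2.896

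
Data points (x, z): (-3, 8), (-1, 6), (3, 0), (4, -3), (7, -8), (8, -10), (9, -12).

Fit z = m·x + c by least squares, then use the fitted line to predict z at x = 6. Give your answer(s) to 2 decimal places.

ẑ = -6.36

Normal-equation sums: Σx·x = 229, Σx = 27, Σ1 = 7.
For Mᵀz: Σx·z = -286, Σz = -19.
Eliminating c: 7·(row 1) − 27·(row 2) gives 874·m = 7·(-286) − 27·(-19) = -1489, so m = -1489/874.
Then c = ((-19) − 27·(-1489/874))/7 = 3371/874.
At x = 6: ẑ = (-1489/874)·(6) + (3371/874)·(1) = -5563/874.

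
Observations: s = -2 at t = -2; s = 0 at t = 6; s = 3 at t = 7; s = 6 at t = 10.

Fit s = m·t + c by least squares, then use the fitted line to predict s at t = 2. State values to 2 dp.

From the data, Σt·t = 189, Σt = 21, Σ1 = 4.
Right-hand side: Σt·s = 85, Σs = 7.
XᵀX·[m, c]ᵀ = Xᵀs becomes [[189, 21]; [21, 4]]·[m, c]ᵀ = [85, 7]ᵀ.
Determinant 189·4 − 21² = 315.
m = (85·4 − 21·7)/315 = 193/315; c = (189·7 − 21·85)/315 = -22/15.
At t = 2: ŝ = (193/315)·(2) + (-22/15)·(1) = -76/315.

ŝ = -0.24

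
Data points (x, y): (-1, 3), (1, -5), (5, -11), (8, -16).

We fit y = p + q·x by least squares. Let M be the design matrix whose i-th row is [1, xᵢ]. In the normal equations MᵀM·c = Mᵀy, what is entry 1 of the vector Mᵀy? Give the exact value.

Entry 1 ↔ basis 1, so (Mᵀy)_{1} = Σᵢ yᵢ = (1)·(3) + (1)·(-5) + (1)·(-11) + (1)·(-16) = -29.

-29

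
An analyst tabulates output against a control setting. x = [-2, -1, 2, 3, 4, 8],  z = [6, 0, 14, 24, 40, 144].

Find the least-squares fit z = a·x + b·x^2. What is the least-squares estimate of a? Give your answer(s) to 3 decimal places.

Setting ∂/∂a … = 0 gives: 98·a + 602·b = 1400;  602·a + 4466·b = 10152.
Determinant 98·4466 − 602² = 75264.
a = (1400·4466 − 602·10152)/75264 = 629/336; b = (98·10152 − 602·1400)/75264 = 97/48.

a = 1.872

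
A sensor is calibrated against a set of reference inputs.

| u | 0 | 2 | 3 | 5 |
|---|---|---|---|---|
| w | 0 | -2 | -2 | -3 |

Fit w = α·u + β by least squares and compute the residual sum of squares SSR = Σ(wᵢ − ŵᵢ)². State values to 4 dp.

Sums needed: Σu·u = 38, Σu = 10, Σ1 = 4.
Moment sums: Σu·w = -25, Σw = -7.
Normal equations: [[38, 10]; [10, 4]]·[α, β]ᵀ = [-25, -7]ᵀ.
Eliminating β: 4·(row 1) − 10·(row 2) gives 52·α = 4·(-25) − 10·(-7) = -30, so α = -15/26.
Then β = ((-7) − 10·(-15/26))/4 = -4/13.
Residuals: 4/13, -7/13, 1/26, 5/26; SSR = 11/26.

SSR = 0.4231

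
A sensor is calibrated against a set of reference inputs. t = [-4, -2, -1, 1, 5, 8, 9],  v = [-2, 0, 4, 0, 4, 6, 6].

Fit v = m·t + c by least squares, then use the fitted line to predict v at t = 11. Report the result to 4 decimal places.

v̂ = 7.3290

AᵀA·[m, c]ᵀ = Aᵀv reads: 192·m + 16·c = 126;  16·m + 7·c = 18.
Eliminating c: 7·(row 1) − 16·(row 2) gives 1088·m = 7·126 − 16·18 = 594, so m = 297/544.
Then c = (18 − 16·(297/544))/7 = 45/34.
At t = 11: v̂ = (297/544)·(11) + (45/34)·(1) = 3987/544.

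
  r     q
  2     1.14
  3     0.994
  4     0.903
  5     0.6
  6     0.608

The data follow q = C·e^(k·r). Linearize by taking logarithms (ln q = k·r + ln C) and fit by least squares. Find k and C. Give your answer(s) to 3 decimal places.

k = -0.176, C = 1.662

Taking logs, ln q = k·r + ln C, so regress ln q on r.
AᵀA = [[90.0000, 20.0000]; [20.0000, 5]], rhs = [-5.7037, -0.9854]ᵀ  (here Σr = 20.0000, Σ(r)² = 90.0000, Σln q = -0.9854, Σr·ln q = -5.7037).
Δ = 90.0000·5 − (20.0000)² = 50.0000; k = (-5.7037·5 − 20.0000·-0.9854)/50.0000 = -0.17620, ln C = (90.0000·-0.9854 − 20.0000·-5.7037)/50.0000 = 0.50772, so C = exp(0.50772) = 1.66151.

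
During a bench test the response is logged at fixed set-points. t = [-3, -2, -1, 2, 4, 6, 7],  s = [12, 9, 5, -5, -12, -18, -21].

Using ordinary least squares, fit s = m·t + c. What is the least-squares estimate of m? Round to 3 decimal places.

Entries of XᵀX: Σt·t = 119, Σt = 13, Σ1 = 7.
Right-hand side: Σt·s = -372, Σs = -30.
XᵀX·[m, c]ᵀ = Xᵀs becomes [[119, 13]; [13, 7]]·[m, c]ᵀ = [-372, -30]ᵀ.
det = 119·7 − 13² = 664.
m = ((-372)·7 − 13·(-30))/664 = -1107/332; c = (119·(-30) − 13·(-372))/664 = 633/332.

m = -3.334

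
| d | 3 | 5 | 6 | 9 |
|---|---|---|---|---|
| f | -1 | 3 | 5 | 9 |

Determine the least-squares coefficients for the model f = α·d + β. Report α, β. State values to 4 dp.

α = 1.6533, β = -5.5067

From the data, Σd·d = 151, Σd = 23, Σ1 = 4.
For Aᵀf: Σd·f = 123, Σf = 16.
Normal equations: [[151, 23]; [23, 4]]·[α, β]ᵀ = [123, 16]ᵀ.
Determinant 151·4 − 23² = 75.
α = (123·4 − 23·16)/75 = 124/75; β = (151·16 − 23·123)/75 = -413/75.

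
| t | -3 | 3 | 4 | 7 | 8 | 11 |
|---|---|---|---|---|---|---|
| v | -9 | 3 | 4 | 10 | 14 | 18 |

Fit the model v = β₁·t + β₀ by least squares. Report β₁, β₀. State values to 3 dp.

β₁ = 1.966, β₀ = -3.164

With design matrix A, AᵀA = [[268, 30]; [30, 6]] and Aᵀv = [432, 40]ᵀ.
Determinant 268·6 − 30² = 708.
β₁ = (432·6 − 30·40)/708 = 116/59; β₀ = (268·40 − 30·432)/708 = -560/177.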